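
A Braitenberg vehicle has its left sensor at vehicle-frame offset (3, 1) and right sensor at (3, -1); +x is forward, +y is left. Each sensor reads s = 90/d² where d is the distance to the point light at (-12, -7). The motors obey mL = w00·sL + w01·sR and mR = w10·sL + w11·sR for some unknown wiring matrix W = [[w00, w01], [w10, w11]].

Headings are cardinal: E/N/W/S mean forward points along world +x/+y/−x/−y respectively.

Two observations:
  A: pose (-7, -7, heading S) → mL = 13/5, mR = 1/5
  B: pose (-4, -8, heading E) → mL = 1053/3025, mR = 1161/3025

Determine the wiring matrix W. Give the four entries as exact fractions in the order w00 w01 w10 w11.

-1/2 1 1 -1/2

obs A: pose=(-7,-7,S) → sL=2, sR=18/5, mL=13/5, mR=1/5
obs B: pose=(-4,-8,E) → sL=90/121, sR=18/25, mL=1053/3025, mR=1161/3025
sensor matrix S = [[2, 18/5], [90/121, 18/25]]; det S = -3744/3025
solve [mL_A; mL_B] = S·[w00; w01] and [mR_A; mR_B] = S·[w10; w11]:
  w00 = -1/2, w01 = 1, w10 = 1, w11 = -1/2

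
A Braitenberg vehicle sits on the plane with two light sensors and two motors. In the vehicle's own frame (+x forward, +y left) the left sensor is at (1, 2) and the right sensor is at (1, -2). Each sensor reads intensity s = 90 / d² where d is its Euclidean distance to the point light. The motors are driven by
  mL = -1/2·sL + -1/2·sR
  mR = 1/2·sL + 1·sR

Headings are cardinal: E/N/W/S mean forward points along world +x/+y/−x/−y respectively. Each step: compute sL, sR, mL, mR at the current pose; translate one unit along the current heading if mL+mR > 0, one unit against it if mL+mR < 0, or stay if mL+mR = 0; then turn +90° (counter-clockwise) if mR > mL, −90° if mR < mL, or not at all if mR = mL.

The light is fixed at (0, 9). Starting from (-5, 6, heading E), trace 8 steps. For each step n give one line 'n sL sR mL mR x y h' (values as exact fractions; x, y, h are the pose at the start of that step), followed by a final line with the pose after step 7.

0 90/17 90/41 -2610/697 3375/697 -5 6 E
1 9/4 45/4 -27/4 99/8 -4 6 N
2 90/41 18/5 -594/205 963/205 -4 7 W
3 5 45/29 -95/29 235/58 -5 7 S
4 90/17 90/41 -2610/697 3375/697 -5 6 E
5 9/4 45/4 -27/4 99/8 -4 6 N
6 90/41 18/5 -594/205 963/205 -4 7 W
7 5 45/29 -95/29 235/58 -5 7 S
final -5 6 E

n=0: pose=(-5,6,E); sL=90/17, sR=90/41; mL=-2610/697, mR=3375/697; mL+mR=45/41 → advance +1; mR−mL=5985/697 → turn +1·90°
n=1: pose=(-4,6,N); sL=9/4, sR=45/4; mL=-27/4, mR=99/8; mL+mR=45/8 → advance +1; mR−mL=153/8 → turn +1·90°
n=2: pose=(-4,7,W); sL=90/41, sR=18/5; mL=-594/205, mR=963/205; mL+mR=9/5 → advance +1; mR−mL=1557/205 → turn +1·90°
n=3: pose=(-5,7,S); sL=5, sR=45/29; mL=-95/29, mR=235/58; mL+mR=45/58 → advance +1; mR−mL=425/58 → turn +1·90°
n=4: pose=(-5,6,E); sL=90/17, sR=90/41; mL=-2610/697, mR=3375/697; mL+mR=45/41 → advance +1; mR−mL=5985/697 → turn +1·90°
n=5: pose=(-4,6,N); sL=9/4, sR=45/4; mL=-27/4, mR=99/8; mL+mR=45/8 → advance +1; mR−mL=153/8 → turn +1·90°
n=6: pose=(-4,7,W); sL=90/41, sR=18/5; mL=-594/205, mR=963/205; mL+mR=9/5 → advance +1; mR−mL=1557/205 → turn +1·90°
n=7: pose=(-5,7,S); sL=5, sR=45/29; mL=-95/29, mR=235/58; mL+mR=45/58 → advance +1; mR−mL=425/58 → turn +1·90°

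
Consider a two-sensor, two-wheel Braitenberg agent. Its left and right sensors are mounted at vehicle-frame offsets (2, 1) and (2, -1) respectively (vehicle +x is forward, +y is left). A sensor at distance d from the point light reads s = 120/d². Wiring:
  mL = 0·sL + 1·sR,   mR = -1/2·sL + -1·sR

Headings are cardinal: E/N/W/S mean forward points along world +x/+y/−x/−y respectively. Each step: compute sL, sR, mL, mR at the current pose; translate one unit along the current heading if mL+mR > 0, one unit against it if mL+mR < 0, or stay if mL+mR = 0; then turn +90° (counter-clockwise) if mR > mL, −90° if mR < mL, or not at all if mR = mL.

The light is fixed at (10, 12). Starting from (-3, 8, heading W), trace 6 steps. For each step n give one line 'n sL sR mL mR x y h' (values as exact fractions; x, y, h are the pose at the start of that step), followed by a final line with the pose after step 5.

0 12/25 20/39 20/39 -734/975 -3 8 W
1 120/173 24/25 24/25 -5652/4325 -2 8 N
2 30/29 15/17 15/17 -690/493 -2 7 E
3 120/193 24/49 24/49 -7572/9457 -3 7 S
4 12/25 20/39 20/39 -734/975 -3 8 W
5 120/173 24/25 24/25 -5652/4325 -2 8 N
final -2 7 E

n=0: pose=(-3,8,W); sL=12/25, sR=20/39; mL=20/39, mR=-734/975; mL+mR=-6/25 → advance -1; mR−mL=-1234/975 → turn -1·90°
n=1: pose=(-2,8,N); sL=120/173, sR=24/25; mL=24/25, mR=-5652/4325; mL+mR=-60/173 → advance -1; mR−mL=-9804/4325 → turn -1·90°
n=2: pose=(-2,7,E); sL=30/29, sR=15/17; mL=15/17, mR=-690/493; mL+mR=-15/29 → advance -1; mR−mL=-1125/493 → turn -1·90°
n=3: pose=(-3,7,S); sL=120/193, sR=24/49; mL=24/49, mR=-7572/9457; mL+mR=-60/193 → advance -1; mR−mL=-12204/9457 → turn -1·90°
n=4: pose=(-3,8,W); sL=12/25, sR=20/39; mL=20/39, mR=-734/975; mL+mR=-6/25 → advance -1; mR−mL=-1234/975 → turn -1·90°
n=5: pose=(-2,8,N); sL=120/173, sR=24/25; mL=24/25, mR=-5652/4325; mL+mR=-60/173 → advance -1; mR−mL=-9804/4325 → turn -1·90°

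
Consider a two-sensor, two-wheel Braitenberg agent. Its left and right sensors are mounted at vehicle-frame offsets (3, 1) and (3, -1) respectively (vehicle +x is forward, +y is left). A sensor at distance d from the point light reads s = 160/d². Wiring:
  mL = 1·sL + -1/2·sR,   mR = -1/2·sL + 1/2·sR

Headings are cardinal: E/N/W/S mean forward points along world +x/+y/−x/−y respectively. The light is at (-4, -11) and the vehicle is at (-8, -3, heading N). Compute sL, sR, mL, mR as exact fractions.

80/73 16/13 456/949 64/949

left sensor world pos  = (-9, 0); dL² = 146
right sensor world pos = (-7, 0); dR² = 130
sL = 160/146 = 80/73
sR = 160/130 = 16/13
mL = 1·sL + -1/2·sR = 456/949
mR = -1/2·sL + 1/2·sR = 64/949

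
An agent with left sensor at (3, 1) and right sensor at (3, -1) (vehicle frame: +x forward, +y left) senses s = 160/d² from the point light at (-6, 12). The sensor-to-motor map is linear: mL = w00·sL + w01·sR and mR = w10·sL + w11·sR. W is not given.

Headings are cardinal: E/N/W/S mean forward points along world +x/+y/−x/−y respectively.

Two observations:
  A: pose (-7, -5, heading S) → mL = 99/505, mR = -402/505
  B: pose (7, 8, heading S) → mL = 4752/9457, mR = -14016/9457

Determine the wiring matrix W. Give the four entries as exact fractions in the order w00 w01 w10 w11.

-1/2 1 -1 -1

obs A: pose=(-7,-5,S) → sL=2/5, sR=40/101, mL=99/505, mR=-402/505
obs B: pose=(7,8,S) → sL=32/49, sR=160/193, mL=4752/9457, mR=-14016/9457
sensor matrix S = [[2/5, 40/101], [32/49, 160/193]]; det S = 69696/955157
solve [mL_A; mL_B] = S·[w00; w01] and [mR_A; mR_B] = S·[w10; w11]:
  w00 = -1/2, w01 = 1, w10 = -1, w11 = -1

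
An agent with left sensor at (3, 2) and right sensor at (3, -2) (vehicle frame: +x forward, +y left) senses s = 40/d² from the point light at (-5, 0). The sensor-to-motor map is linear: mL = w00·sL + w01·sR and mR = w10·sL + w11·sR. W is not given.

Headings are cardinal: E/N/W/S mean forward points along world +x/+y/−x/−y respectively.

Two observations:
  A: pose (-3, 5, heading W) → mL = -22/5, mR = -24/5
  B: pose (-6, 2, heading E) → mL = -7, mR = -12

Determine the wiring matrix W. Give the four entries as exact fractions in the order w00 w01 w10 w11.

-1 -1/2 -1 -1

obs A: pose=(-3,5,W) → sL=4, sR=4/5, mL=-22/5, mR=-24/5
obs B: pose=(-6,2,E) → sL=2, sR=10, mL=-7, mR=-12
sensor matrix S = [[4, 4/5], [2, 10]]; det S = 192/5
solve [mL_A; mL_B] = S·[w00; w01] and [mR_A; mR_B] = S·[w10; w11]:
  w00 = -1, w01 = -1/2, w10 = -1, w11 = -1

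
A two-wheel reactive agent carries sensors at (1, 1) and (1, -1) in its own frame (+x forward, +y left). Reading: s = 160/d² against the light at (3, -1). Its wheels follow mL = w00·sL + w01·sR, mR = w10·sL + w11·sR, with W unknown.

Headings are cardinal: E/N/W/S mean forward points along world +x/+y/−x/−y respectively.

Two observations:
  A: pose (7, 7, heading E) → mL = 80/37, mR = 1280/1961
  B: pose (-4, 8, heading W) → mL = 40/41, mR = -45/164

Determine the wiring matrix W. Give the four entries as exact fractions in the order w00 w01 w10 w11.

obs A: pose=(7,7,E) → sL=80/53, sR=80/37, mL=80/37, mR=1280/1961
obs B: pose=(-4,8,W) → sL=5/4, sR=40/41, mL=40/41, mR=-45/164
sensor matrix S = [[80/53, 80/37], [5/4, 40/41]]; det S = -98900/80401
solve [mL_A; mL_B] = S·[w00; w01] and [mR_A; mR_B] = S·[w10; w11]:
  w00 = 0, w01 = 1, w10 = -1, w11 = 1

0 1 -1 1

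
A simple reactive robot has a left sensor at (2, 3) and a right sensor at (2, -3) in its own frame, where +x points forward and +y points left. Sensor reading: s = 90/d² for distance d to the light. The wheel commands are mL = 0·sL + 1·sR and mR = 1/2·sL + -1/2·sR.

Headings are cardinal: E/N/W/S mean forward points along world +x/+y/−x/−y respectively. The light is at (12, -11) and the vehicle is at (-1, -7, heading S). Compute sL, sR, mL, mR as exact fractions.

45/52 9/26 9/26 27/104

left sensor world pos  = (2, -9); dL² = 104
right sensor world pos = (-4, -9); dR² = 260
sL = 90/104 = 45/52
sR = 90/260 = 9/26
mL = 0·sL + 1·sR = 9/26
mR = 1/2·sL + -1/2·sR = 27/104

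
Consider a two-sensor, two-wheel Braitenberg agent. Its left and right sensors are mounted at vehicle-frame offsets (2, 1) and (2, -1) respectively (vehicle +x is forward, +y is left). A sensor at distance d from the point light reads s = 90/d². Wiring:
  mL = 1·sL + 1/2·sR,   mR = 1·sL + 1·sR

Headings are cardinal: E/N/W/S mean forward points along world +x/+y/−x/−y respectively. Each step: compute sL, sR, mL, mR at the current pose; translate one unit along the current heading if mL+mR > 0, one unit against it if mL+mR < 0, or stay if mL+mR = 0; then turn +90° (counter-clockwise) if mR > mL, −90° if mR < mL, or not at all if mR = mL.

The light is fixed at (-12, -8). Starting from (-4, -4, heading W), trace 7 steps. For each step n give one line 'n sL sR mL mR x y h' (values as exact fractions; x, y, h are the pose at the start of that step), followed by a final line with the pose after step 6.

n=0: pose=(-4,-4,W); sL=2, sR=90/61; mL=167/61, mR=212/61; mL+mR=379/61 → advance +1; mR−mL=45/61 → turn +1·90°
n=1: pose=(-5,-4,S); sL=45/34, sR=9/4; mL=333/136, mR=243/68; mL+mR=819/136 → advance +1; mR−mL=9/8 → turn +1·90°
n=2: pose=(-5,-5,E); sL=90/97, sR=18/17; mL=2403/1649, mR=3276/1649; mL+mR=5679/1649 → advance +1; mR−mL=9/17 → turn +1·90°
n=3: pose=(-4,-5,N); sL=45/37, sR=45/53; mL=6435/3922, mR=4050/1961; mL+mR=14535/3922 → advance +1; mR−mL=45/106 → turn +1·90°
n=4: pose=(-4,-4,W); sL=2, sR=90/61; mL=167/61, mR=212/61; mL+mR=379/61 → advance +1; mR−mL=45/61 → turn +1·90°
n=5: pose=(-5,-4,S); sL=45/34, sR=9/4; mL=333/136, mR=243/68; mL+mR=819/136 → advance +1; mR−mL=9/8 → turn +1·90°
n=6: pose=(-5,-5,E); sL=90/97, sR=18/17; mL=2403/1649, mR=3276/1649; mL+mR=5679/1649 → advance +1; mR−mL=9/17 → turn +1·90°

0 2 90/61 167/61 212/61 -4 -4 W
1 45/34 9/4 333/136 243/68 -5 -4 S
2 90/97 18/17 2403/1649 3276/1649 -5 -5 E
3 45/37 45/53 6435/3922 4050/1961 -4 -5 N
4 2 90/61 167/61 212/61 -4 -4 W
5 45/34 9/4 333/136 243/68 -5 -4 S
6 90/97 18/17 2403/1649 3276/1649 -5 -5 E
final -4 -5 N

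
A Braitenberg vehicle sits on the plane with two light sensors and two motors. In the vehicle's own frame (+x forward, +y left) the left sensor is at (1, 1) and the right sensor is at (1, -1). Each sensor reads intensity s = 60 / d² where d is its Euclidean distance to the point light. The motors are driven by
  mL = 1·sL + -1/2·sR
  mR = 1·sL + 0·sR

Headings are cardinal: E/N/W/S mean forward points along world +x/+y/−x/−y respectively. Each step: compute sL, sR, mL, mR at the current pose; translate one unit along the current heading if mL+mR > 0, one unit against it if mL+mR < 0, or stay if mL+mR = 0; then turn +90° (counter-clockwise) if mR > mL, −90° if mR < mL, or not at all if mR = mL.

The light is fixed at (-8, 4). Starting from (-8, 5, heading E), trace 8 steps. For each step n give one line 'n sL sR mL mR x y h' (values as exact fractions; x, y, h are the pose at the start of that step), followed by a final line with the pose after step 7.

0 12 60 -18 12 -8 5 E
1 15/2 15 0 15/2 -9 5 N
2 12 60/13 126/13 12 -9 6 W
3 30 6 27 30 -10 6 S
4 12 60 -18 12 -10 5 E
5 3 15/2 -3/4 3 -11 5 N
6 60/17 12/5 198/85 60/17 -11 6 W
7 6 30/13 63/13 6 -12 6 S
final -12 5 E

n=0: pose=(-8,5,E); sL=12, sR=60; mL=-18, mR=12; mL+mR=-6 → advance -1; mR−mL=30 → turn +1·90°
n=1: pose=(-9,5,N); sL=15/2, sR=15; mL=0, mR=15/2; mL+mR=15/2 → advance +1; mR−mL=15/2 → turn +1·90°
n=2: pose=(-9,6,W); sL=12, sR=60/13; mL=126/13, mR=12; mL+mR=282/13 → advance +1; mR−mL=30/13 → turn +1·90°
n=3: pose=(-10,6,S); sL=30, sR=6; mL=27, mR=30; mL+mR=57 → advance +1; mR−mL=3 → turn +1·90°
n=4: pose=(-10,5,E); sL=12, sR=60; mL=-18, mR=12; mL+mR=-6 → advance -1; mR−mL=30 → turn +1·90°
n=5: pose=(-11,5,N); sL=3, sR=15/2; mL=-3/4, mR=3; mL+mR=9/4 → advance +1; mR−mL=15/4 → turn +1·90°
n=6: pose=(-11,6,W); sL=60/17, sR=12/5; mL=198/85, mR=60/17; mL+mR=498/85 → advance +1; mR−mL=6/5 → turn +1·90°
n=7: pose=(-12,6,S); sL=6, sR=30/13; mL=63/13, mR=6; mL+mR=141/13 → advance +1; mR−mL=15/13 → turn +1·90°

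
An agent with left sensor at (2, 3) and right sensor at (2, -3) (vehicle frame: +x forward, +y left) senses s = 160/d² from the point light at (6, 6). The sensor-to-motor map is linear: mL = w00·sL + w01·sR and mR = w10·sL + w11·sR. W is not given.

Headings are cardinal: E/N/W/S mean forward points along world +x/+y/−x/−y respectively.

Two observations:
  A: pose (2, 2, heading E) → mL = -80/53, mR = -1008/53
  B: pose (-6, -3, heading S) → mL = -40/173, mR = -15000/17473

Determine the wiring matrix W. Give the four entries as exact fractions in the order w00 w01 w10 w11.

0 -1/2 -1/2 -1

obs A: pose=(2,2,E) → sL=32, sR=160/53, mL=-80/53, mR=-1008/53
obs B: pose=(-6,-3,S) → sL=80/101, sR=80/173, mL=-40/173, mR=-15000/17473
sensor matrix S = [[32, 160/53], [80/101, 80/173]]; det S = 11489280/926069
solve [mL_A; mL_B] = S·[w00; w01] and [mR_A; mR_B] = S·[w10; w11]:
  w00 = 0, w01 = -1/2, w10 = -1/2, w11 = -1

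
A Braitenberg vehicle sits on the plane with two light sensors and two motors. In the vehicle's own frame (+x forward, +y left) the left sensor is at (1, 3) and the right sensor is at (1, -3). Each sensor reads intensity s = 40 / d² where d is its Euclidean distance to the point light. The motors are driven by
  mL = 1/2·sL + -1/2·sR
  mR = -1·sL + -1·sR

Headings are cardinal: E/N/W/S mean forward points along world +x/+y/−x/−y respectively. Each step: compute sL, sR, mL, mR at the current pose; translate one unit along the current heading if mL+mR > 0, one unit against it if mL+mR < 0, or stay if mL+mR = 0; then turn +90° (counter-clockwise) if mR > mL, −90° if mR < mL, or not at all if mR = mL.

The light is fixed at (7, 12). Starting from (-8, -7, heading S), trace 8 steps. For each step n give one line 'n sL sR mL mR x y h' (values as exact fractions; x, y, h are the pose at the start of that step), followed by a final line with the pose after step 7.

n=0: pose=(-8,-7,S); sL=5/68, sR=10/181; mL=225/24616, mR=-1585/12308; mL+mR=-2945/24616 → advance -1; mR−mL=-3395/24616 → turn -1·90°
n=1: pose=(-8,-6,W); sL=40/697, sR=40/481; mL=-4320/335257, mR=-47120/335257; mL+mR=-51440/335257 → advance -1; mR−mL=-42800/335257 → turn -1·90°
n=2: pose=(-7,-6,N); sL=20/289, sR=4/41; mL=-168/11849, mR=-1976/11849; mL+mR=-2144/11849 → advance -1; mR−mL=-1808/11849 → turn -1·90°
n=3: pose=(-7,-7,E); sL=8/85, sR=40/653; mL=912/55505, mR=-8624/55505; mL+mR=-7712/55505 → advance -1; mR−mL=-9536/55505 → turn -1·90°
n=4: pose=(-8,-7,S); sL=5/68, sR=10/181; mL=225/24616, mR=-1585/12308; mL+mR=-2945/24616 → advance -1; mR−mL=-3395/24616 → turn -1·90°
n=5: pose=(-8,-6,W); sL=40/697, sR=40/481; mL=-4320/335257, mR=-47120/335257; mL+mR=-51440/335257 → advance -1; mR−mL=-42800/335257 → turn -1·90°
n=6: pose=(-7,-6,N); sL=20/289, sR=4/41; mL=-168/11849, mR=-1976/11849; mL+mR=-2144/11849 → advance -1; mR−mL=-1808/11849 → turn -1·90°
n=7: pose=(-7,-7,E); sL=8/85, sR=40/653; mL=912/55505, mR=-8624/55505; mL+mR=-7712/55505 → advance -1; mR−mL=-9536/55505 → turn -1·90°

0 5/68 10/181 225/24616 -1585/12308 -8 -7 S
1 40/697 40/481 -4320/335257 -47120/335257 -8 -6 W
2 20/289 4/41 -168/11849 -1976/11849 -7 -6 N
3 8/85 40/653 912/55505 -8624/55505 -7 -7 E
4 5/68 10/181 225/24616 -1585/12308 -8 -7 S
5 40/697 40/481 -4320/335257 -47120/335257 -8 -6 W
6 20/289 4/41 -168/11849 -1976/11849 -7 -6 N
7 8/85 40/653 912/55505 -8624/55505 -7 -7 E
final -8 -7 S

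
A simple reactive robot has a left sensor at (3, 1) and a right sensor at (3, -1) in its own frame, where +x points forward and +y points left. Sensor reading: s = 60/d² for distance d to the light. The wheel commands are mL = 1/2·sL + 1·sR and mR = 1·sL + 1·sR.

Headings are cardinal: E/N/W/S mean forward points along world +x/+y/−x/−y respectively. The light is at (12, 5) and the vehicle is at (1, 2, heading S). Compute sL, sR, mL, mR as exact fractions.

left sensor world pos  = (2, -1); dL² = 136
right sensor world pos = (0, -1); dR² = 180
sL = 60/136 = 15/34
sR = 60/180 = 1/3
mL = 1/2·sL + 1·sR = 113/204
mR = 1·sL + 1·sR = 79/102

15/34 1/3 113/204 79/102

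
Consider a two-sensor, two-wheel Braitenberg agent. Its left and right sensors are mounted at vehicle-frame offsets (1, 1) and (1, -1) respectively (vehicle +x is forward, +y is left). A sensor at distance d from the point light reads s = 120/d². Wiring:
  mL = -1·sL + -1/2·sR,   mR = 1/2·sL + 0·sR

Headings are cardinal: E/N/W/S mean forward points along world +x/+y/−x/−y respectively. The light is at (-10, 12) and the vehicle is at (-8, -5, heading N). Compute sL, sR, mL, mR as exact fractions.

120/257 24/53 -9444/13621 60/257

left sensor world pos  = (-9, -4); dL² = 257
right sensor world pos = (-7, -4); dR² = 265
sL = 120/257 = 120/257
sR = 120/265 = 24/53
mL = -1·sL + -1/2·sR = -9444/13621
mR = 1/2·sL + 0·sR = 60/257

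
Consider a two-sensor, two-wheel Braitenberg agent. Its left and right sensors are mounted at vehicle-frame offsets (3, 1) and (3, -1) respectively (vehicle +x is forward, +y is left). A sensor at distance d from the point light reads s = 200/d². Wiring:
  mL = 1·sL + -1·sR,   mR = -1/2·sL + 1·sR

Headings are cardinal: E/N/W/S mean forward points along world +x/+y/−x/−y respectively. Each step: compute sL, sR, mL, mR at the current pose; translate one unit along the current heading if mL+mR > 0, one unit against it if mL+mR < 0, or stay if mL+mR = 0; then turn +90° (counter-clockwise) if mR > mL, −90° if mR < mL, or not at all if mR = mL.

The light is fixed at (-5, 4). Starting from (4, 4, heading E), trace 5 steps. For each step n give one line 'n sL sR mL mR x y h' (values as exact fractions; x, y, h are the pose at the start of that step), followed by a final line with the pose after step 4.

0 40/29 40/29 0 20/29 4 4 E
1 20/9 20/13 80/117 50/117 5 4 N
2 200/173 200/169 -800/29237 17700/29237 5 5 E
3 50/29 5/4 55/116 45/116 6 5 N
4 40/41 200/197 -320/8077 4260/8077 6 6 E
final 7 6 N

n=0: pose=(4,4,E); sL=40/29, sR=40/29; mL=0, mR=20/29; mL+mR=20/29 → advance +1; mR−mL=20/29 → turn +1·90°
n=1: pose=(5,4,N); sL=20/9, sR=20/13; mL=80/117, mR=50/117; mL+mR=10/9 → advance +1; mR−mL=-10/39 → turn -1·90°
n=2: pose=(5,5,E); sL=200/173, sR=200/169; mL=-800/29237, mR=17700/29237; mL+mR=100/173 → advance +1; mR−mL=18500/29237 → turn +1·90°
n=3: pose=(6,5,N); sL=50/29, sR=5/4; mL=55/116, mR=45/116; mL+mR=25/29 → advance +1; mR−mL=-5/58 → turn -1·90°
n=4: pose=(6,6,E); sL=40/41, sR=200/197; mL=-320/8077, mR=4260/8077; mL+mR=20/41 → advance +1; mR−mL=4580/8077 → turn +1·90°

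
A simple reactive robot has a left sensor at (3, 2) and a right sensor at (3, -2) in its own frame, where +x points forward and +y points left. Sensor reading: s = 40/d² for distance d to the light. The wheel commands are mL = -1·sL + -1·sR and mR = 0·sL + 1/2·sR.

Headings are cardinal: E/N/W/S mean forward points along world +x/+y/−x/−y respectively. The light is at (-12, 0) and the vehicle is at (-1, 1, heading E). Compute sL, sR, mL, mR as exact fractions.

8/41 40/197 -3216/8077 20/197

left sensor world pos  = (2, 3); dL² = 205
right sensor world pos = (2, -1); dR² = 197
sL = 40/205 = 8/41
sR = 40/197 = 40/197
mL = -1·sL + -1·sR = -3216/8077
mR = 0·sL + 1/2·sR = 20/197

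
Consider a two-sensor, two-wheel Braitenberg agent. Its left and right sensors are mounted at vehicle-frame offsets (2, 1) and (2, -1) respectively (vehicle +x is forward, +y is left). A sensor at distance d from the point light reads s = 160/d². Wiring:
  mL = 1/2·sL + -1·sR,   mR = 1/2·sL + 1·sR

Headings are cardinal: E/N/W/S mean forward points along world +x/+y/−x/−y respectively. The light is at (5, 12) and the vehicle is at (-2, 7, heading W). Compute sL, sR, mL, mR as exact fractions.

160/117 160/97 -10960/11349 26480/11349

left sensor world pos  = (-4, 6); dL² = 117
right sensor world pos = (-4, 8); dR² = 97
sL = 160/117 = 160/117
sR = 160/97 = 160/97
mL = 1/2·sL + -1·sR = -10960/11349
mR = 1/2·sL + 1·sR = 26480/11349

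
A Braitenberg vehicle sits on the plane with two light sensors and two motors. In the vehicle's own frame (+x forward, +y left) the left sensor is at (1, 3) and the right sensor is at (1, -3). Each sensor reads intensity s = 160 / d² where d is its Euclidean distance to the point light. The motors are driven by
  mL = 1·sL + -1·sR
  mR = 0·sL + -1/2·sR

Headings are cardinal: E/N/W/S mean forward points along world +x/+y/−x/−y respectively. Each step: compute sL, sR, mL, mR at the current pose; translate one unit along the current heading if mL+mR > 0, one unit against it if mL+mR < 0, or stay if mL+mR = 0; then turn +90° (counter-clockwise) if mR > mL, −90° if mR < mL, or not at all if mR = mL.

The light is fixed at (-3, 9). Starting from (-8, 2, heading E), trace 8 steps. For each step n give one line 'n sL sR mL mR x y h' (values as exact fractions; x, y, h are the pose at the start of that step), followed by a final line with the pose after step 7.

0 5 40/29 105/29 -20/29 -8 2 E
1 32/13 160/113 1536/1469 -80/113 -7 2 S
2 80/73 16/5 -768/365 -8/5 -7 1 W
3 160/81 160/117 640/1053 -80/117 -6 1 S
4 40/29 5 -105/29 -5/2 -6 2 W
5 32/13 160/89 768/1157 -80/89 -5 2 S
6 16/9 80/9 -64/9 -40/9 -5 3 W
7 160/53 32/13 384/689 -16/13 -4 3 S
final -4 4 W

n=0: pose=(-8,2,E); sL=5, sR=40/29; mL=105/29, mR=-20/29; mL+mR=85/29 → advance +1; mR−mL=-125/29 → turn -1·90°
n=1: pose=(-7,2,S); sL=32/13, sR=160/113; mL=1536/1469, mR=-80/113; mL+mR=496/1469 → advance +1; mR−mL=-2576/1469 → turn -1·90°
n=2: pose=(-7,1,W); sL=80/73, sR=16/5; mL=-768/365, mR=-8/5; mL+mR=-1352/365 → advance -1; mR−mL=184/365 → turn +1·90°
n=3: pose=(-6,1,S); sL=160/81, sR=160/117; mL=640/1053, mR=-80/117; mL+mR=-80/1053 → advance -1; mR−mL=-1360/1053 → turn -1·90°
n=4: pose=(-6,2,W); sL=40/29, sR=5; mL=-105/29, mR=-5/2; mL+mR=-355/58 → advance -1; mR−mL=65/58 → turn +1·90°
n=5: pose=(-5,2,S); sL=32/13, sR=160/89; mL=768/1157, mR=-80/89; mL+mR=-272/1157 → advance -1; mR−mL=-1808/1157 → turn -1·90°
n=6: pose=(-5,3,W); sL=16/9, sR=80/9; mL=-64/9, mR=-40/9; mL+mR=-104/9 → advance -1; mR−mL=8/3 → turn +1·90°
n=7: pose=(-4,3,S); sL=160/53, sR=32/13; mL=384/689, mR=-16/13; mL+mR=-464/689 → advance -1; mR−mL=-1232/689 → turn -1·90°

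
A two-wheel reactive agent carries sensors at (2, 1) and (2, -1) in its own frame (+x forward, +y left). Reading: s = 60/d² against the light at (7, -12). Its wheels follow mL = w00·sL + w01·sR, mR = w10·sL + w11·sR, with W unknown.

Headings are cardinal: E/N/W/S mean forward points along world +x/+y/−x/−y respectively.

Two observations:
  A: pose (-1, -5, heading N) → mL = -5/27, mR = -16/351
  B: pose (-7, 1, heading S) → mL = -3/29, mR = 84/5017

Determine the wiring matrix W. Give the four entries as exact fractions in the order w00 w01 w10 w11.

obs A: pose=(-1,-5,N) → sL=10/27, sR=6/13, mL=-5/27, mR=-16/351
obs B: pose=(-7,1,S) → sL=6/29, sR=30/173, mL=-3/29, mR=84/5017
sensor matrix S = [[10/27, 6/13], [6/29, 30/173]]; det S = -18352/586989
solve [mL_A; mL_B] = S·[w00; w01] and [mR_A; mR_B] = S·[w10; w11]:
  w00 = -1/2, w01 = 0, w10 = 1/2, w11 = -1/2

-1/2 0 1/2 -1/2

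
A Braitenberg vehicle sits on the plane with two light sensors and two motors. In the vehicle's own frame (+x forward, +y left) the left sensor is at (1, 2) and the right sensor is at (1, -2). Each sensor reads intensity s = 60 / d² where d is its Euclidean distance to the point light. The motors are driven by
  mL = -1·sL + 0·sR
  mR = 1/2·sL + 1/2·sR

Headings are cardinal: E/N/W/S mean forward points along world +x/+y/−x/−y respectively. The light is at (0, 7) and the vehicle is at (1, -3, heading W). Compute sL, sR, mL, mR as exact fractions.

left sensor world pos  = (0, -5); dL² = 144
right sensor world pos = (0, -1); dR² = 64
sL = 60/144 = 5/12
sR = 60/64 = 15/16
mL = -1·sL + 0·sR = -5/12
mR = 1/2·sL + 1/2·sR = 65/96

5/12 15/16 -5/12 65/96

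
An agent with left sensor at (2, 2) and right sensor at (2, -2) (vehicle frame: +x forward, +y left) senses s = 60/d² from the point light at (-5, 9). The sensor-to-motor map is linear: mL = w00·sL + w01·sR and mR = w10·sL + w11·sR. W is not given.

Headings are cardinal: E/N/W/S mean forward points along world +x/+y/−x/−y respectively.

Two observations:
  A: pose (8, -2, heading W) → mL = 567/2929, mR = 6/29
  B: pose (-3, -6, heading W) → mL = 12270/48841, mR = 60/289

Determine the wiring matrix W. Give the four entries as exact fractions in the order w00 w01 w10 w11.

obs A: pose=(8,-2,W) → sL=6/29, sR=30/101, mL=567/2929, mR=6/29
obs B: pose=(-3,-6,W) → sL=60/289, sR=60/169, mL=12270/48841, mR=60/289
sensor matrix S = [[6/29, 30/101], [60/289, 60/169]]; det S = 1686240/143055289
solve [mL_A; mL_B] = S·[w00; w01] and [mR_A; mR_B] = S·[w10; w11]:
  w00 = -1/2, w01 = 1, w10 = 1, w11 = 0

-1/2 1 1 0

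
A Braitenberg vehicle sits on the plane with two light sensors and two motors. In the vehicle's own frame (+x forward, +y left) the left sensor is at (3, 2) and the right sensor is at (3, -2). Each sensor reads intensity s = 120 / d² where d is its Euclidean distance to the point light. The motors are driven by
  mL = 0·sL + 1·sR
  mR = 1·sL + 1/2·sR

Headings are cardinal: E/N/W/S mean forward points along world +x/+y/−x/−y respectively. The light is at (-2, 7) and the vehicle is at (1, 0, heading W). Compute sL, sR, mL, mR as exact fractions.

left sensor world pos  = (-2, -2); dL² = 81
right sensor world pos = (-2, 2); dR² = 25
sL = 120/81 = 40/27
sR = 120/25 = 24/5
mL = 0·sL + 1·sR = 24/5
mR = 1·sL + 1/2·sR = 524/135

40/27 24/5 24/5 524/135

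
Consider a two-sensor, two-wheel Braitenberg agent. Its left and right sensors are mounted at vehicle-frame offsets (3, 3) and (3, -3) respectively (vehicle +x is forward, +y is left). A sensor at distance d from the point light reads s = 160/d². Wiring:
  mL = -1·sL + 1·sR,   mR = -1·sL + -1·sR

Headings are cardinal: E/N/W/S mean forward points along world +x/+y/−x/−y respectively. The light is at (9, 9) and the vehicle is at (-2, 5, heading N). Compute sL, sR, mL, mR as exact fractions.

left sensor world pos  = (-5, 8); dL² = 197
right sensor world pos = (1, 8); dR² = 65
sL = 160/197 = 160/197
sR = 160/65 = 32/13
mL = -1·sL + 1·sR = 4224/2561
mR = -1·sL + -1·sR = -8384/2561

160/197 32/13 4224/2561 -8384/2561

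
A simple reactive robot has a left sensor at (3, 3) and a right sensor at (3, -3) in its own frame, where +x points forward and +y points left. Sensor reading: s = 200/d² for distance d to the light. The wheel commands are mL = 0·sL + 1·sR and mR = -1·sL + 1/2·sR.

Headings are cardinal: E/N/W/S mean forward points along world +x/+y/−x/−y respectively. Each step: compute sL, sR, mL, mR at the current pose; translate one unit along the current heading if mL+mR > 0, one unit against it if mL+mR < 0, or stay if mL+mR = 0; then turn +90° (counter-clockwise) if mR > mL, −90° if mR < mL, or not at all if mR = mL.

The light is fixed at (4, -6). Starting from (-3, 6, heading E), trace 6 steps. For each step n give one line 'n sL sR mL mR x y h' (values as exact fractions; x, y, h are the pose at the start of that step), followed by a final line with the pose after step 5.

n=0: pose=(-3,6,E); sL=200/241, sR=200/97; mL=200/97, mR=4700/23377; mL+mR=52900/23377 → advance +1; mR−mL=-43500/23377 → turn -1·90°
n=1: pose=(-2,6,S); sL=20/9, sR=100/81; mL=100/81, mR=-130/81; mL+mR=-10/27 → advance -1; mR−mL=-230/81 → turn -1·90°
n=2: pose=(-2,7,W); sL=200/181, sR=200/337; mL=200/337, mR=-49300/60997; mL+mR=-13100/60997 → advance -1; mR−mL=-85500/60997 → turn -1·90°
n=3: pose=(-1,7,N); sL=5/8, sR=10/13; mL=10/13, mR=-25/104; mL+mR=55/104 → advance +1; mR−mL=-105/104 → turn -1·90°
n=4: pose=(-1,8,E); sL=200/293, sR=8/5; mL=8/5, mR=172/1465; mL+mR=2516/1465 → advance +1; mR−mL=-2172/1465 → turn -1·90°
n=5: pose=(0,8,S); sL=100/61, sR=20/17; mL=20/17, mR=-1090/1037; mL+mR=130/1037 → advance +1; mR−mL=-2310/1037 → turn -1·90°

0 200/241 200/97 200/97 4700/23377 -3 6 E
1 20/9 100/81 100/81 -130/81 -2 6 S
2 200/181 200/337 200/337 -49300/60997 -2 7 W
3 5/8 10/13 10/13 -25/104 -1 7 N
4 200/293 8/5 8/5 172/1465 -1 8 E
5 100/61 20/17 20/17 -1090/1037 0 8 S
final 0 7 W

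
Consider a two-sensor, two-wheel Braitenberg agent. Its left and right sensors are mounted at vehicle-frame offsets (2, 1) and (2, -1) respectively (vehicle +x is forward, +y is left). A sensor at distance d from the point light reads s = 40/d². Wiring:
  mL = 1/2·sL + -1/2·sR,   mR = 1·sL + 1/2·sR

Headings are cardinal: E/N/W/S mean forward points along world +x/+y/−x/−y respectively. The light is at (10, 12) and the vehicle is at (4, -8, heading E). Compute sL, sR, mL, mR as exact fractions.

40/377 40/457 1600/172289 25820/172289

left sensor world pos  = (6, -7); dL² = 377
right sensor world pos = (6, -9); dR² = 457
sL = 40/377 = 40/377
sR = 40/457 = 40/457
mL = 1/2·sL + -1/2·sR = 1600/172289
mR = 1·sL + 1/2·sR = 25820/172289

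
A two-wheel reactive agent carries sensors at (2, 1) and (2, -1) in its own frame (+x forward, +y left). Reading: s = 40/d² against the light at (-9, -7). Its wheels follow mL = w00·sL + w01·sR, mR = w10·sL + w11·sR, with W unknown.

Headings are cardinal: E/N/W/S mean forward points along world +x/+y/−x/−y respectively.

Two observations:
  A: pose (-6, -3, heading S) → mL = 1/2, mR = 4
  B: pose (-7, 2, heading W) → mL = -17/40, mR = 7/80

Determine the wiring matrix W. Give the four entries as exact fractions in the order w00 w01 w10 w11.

obs A: pose=(-6,-3,S) → sL=2, sR=5, mL=1/2, mR=4
obs B: pose=(-7,2,W) → sL=5/8, sR=2/5, mL=-17/40, mR=7/80
sensor matrix S = [[2, 5], [5/8, 2/5]]; det S = -93/40
solve [mL_A; mL_B] = S·[w00; w01] and [mR_A; mR_B] = S·[w10; w11]:
  w00 = -1, w01 = 1/2, w10 = -1/2, w11 = 1

-1 1/2 -1/2 1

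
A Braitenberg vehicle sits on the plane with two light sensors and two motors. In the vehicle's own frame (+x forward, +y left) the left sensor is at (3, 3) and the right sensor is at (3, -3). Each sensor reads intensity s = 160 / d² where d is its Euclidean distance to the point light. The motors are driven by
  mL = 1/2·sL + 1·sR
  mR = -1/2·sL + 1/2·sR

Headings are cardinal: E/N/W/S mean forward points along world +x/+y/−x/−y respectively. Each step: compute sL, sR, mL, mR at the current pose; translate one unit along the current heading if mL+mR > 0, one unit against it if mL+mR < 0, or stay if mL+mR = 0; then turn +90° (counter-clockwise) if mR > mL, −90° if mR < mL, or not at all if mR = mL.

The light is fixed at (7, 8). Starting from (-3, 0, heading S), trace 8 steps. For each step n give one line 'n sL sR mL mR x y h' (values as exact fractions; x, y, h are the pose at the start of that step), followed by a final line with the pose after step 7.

n=0: pose=(-3,0,S); sL=16/17, sR=16/29; mL=504/493, mR=-96/493; mL+mR=24/29 → advance +1; mR−mL=-600/493 → turn -1·90°
n=1: pose=(-3,-1,W); sL=160/313, sR=32/41; mL=13296/12833, mR=1728/12833; mL+mR=48/41 → advance +1; mR−mL=-11568/12833 → turn -1·90°
n=2: pose=(-4,-1,N); sL=20/29, sR=8/5; mL=282/145, mR=66/145; mL+mR=12/5 → advance +1; mR−mL=-216/145 → turn -1·90°
n=3: pose=(-4,0,E); sL=160/89, sR=32/37; mL=5808/3293, mR=-1536/3293; mL+mR=48/37 → advance +1; mR−mL=-7344/3293 → turn -1·90°
n=4: pose=(-3,0,S); sL=16/17, sR=16/29; mL=504/493, mR=-96/493; mL+mR=24/29 → advance +1; mR−mL=-600/493 → turn -1·90°
n=5: pose=(-3,-1,W); sL=160/313, sR=32/41; mL=13296/12833, mR=1728/12833; mL+mR=48/41 → advance +1; mR−mL=-11568/12833 → turn -1·90°
n=6: pose=(-4,-1,N); sL=20/29, sR=8/5; mL=282/145, mR=66/145; mL+mR=12/5 → advance +1; mR−mL=-216/145 → turn -1·90°
n=7: pose=(-4,0,E); sL=160/89, sR=32/37; mL=5808/3293, mR=-1536/3293; mL+mR=48/37 → advance +1; mR−mL=-7344/3293 → turn -1·90°

0 16/17 16/29 504/493 -96/493 -3 0 S
1 160/313 32/41 13296/12833 1728/12833 -3 -1 W
2 20/29 8/5 282/145 66/145 -4 -1 N
3 160/89 32/37 5808/3293 -1536/3293 -4 0 E
4 16/17 16/29 504/493 -96/493 -3 0 S
5 160/313 32/41 13296/12833 1728/12833 -3 -1 W
6 20/29 8/5 282/145 66/145 -4 -1 N
7 160/89 32/37 5808/3293 -1536/3293 -4 0 E
final -3 0 S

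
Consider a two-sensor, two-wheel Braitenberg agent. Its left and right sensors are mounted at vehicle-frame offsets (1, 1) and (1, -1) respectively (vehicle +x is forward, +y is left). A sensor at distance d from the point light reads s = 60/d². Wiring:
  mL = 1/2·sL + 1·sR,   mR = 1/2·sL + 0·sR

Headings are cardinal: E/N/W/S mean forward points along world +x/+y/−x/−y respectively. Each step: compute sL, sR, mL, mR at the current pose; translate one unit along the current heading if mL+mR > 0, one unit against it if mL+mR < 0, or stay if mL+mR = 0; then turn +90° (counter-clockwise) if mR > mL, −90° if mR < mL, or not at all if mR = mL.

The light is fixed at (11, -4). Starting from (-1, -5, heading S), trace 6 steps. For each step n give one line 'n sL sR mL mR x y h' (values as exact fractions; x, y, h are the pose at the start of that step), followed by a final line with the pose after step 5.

0 12/25 60/173 2538/4325 6/25 -1 -5 S
1 30/89 6/17 789/1513 15/89 -1 -6 W
2 60/197 12/29 3234/5713 30/197 -2 -6 N
3 5/12 15/37 545/888 5/24 -2 -5 E
4 12/25 60/173 2538/4325 6/25 -1 -5 S
5 30/89 6/17 789/1513 15/89 -1 -6 W
final -2 -6 N

n=0: pose=(-1,-5,S); sL=12/25, sR=60/173; mL=2538/4325, mR=6/25; mL+mR=3576/4325 → advance +1; mR−mL=-60/173 → turn -1·90°
n=1: pose=(-1,-6,W); sL=30/89, sR=6/17; mL=789/1513, mR=15/89; mL+mR=1044/1513 → advance +1; mR−mL=-6/17 → turn -1·90°
n=2: pose=(-2,-6,N); sL=60/197, sR=12/29; mL=3234/5713, mR=30/197; mL+mR=4104/5713 → advance +1; mR−mL=-12/29 → turn -1·90°
n=3: pose=(-2,-5,E); sL=5/12, sR=15/37; mL=545/888, mR=5/24; mL+mR=365/444 → advance +1; mR−mL=-15/37 → turn -1·90°
n=4: pose=(-1,-5,S); sL=12/25, sR=60/173; mL=2538/4325, mR=6/25; mL+mR=3576/4325 → advance +1; mR−mL=-60/173 → turn -1·90°
n=5: pose=(-1,-6,W); sL=30/89, sR=6/17; mL=789/1513, mR=15/89; mL+mR=1044/1513 → advance +1; mR−mL=-6/17 → turn -1·90°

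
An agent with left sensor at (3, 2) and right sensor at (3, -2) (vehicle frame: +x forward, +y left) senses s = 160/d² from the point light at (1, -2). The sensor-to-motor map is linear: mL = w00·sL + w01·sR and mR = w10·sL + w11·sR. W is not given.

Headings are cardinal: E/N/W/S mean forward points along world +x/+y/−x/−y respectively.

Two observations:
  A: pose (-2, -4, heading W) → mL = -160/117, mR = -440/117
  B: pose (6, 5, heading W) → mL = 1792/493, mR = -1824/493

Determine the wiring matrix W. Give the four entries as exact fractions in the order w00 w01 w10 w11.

obs A: pose=(-2,-4,W) → sL=40/13, sR=40/9, mL=-160/117, mR=-440/117
obs B: pose=(6,5,W) → sL=160/29, sR=32/17, mL=1792/493, mR=-1824/493
sensor matrix S = [[40/13, 40/9], [160/29, 32/17]]; det S = -1080320/57681
solve [mL_A; mL_B] = S·[w00; w01] and [mR_A; mR_B] = S·[w10; w11]:
  w00 = 1, w01 = -1, w10 = -1/2, w11 = -1/2

1 -1 -1/2 -1/2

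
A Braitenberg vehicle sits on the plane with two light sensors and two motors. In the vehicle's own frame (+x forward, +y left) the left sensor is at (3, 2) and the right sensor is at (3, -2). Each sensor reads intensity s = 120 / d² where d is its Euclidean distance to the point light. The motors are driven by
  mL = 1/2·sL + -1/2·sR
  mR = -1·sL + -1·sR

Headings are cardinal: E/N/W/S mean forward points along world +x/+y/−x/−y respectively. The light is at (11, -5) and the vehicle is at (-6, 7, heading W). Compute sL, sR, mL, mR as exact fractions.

6/25 30/149 72/3725 -1644/3725

left sensor world pos  = (-9, 5); dL² = 500
right sensor world pos = (-9, 9); dR² = 596
sL = 120/500 = 6/25
sR = 120/596 = 30/149
mL = 1/2·sL + -1/2·sR = 72/3725
mR = -1·sL + -1·sR = -1644/3725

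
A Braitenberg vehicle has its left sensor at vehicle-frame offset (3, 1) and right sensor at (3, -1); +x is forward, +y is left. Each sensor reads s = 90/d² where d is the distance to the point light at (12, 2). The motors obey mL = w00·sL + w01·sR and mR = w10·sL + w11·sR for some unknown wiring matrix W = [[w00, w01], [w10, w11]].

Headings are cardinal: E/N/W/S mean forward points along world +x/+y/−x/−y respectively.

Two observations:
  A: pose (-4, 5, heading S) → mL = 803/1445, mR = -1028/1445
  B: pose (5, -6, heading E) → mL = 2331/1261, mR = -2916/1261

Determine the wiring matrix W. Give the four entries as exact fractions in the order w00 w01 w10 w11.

1 1/2 -1 -1

obs A: pose=(-4,5,S) → sL=2/5, sR=90/289, mL=803/1445, mR=-1028/1445
obs B: pose=(5,-6,E) → sL=18/13, sR=90/97, mL=2331/1261, mR=-2916/1261
sensor matrix S = [[2/5, 90/289], [18/13, 90/97]]; det S = -21888/364429
solve [mL_A; mL_B] = S·[w00; w01] and [mR_A; mR_B] = S·[w10; w11]:
  w00 = 1, w01 = 1/2, w10 = -1, w11 = -1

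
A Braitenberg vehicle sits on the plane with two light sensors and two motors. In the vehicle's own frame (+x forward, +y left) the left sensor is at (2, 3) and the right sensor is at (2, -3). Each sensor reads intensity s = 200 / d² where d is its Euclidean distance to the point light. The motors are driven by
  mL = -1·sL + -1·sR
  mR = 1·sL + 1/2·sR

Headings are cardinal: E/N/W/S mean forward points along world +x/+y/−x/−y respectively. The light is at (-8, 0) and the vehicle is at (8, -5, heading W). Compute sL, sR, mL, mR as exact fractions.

left sensor world pos  = (6, -8); dL² = 260
right sensor world pos = (6, -2); dR² = 200
sL = 200/260 = 10/13
sR = 200/200 = 1
mL = -1·sL + -1·sR = -23/13
mR = 1·sL + 1/2·sR = 33/26

10/13 1 -23/13 33/26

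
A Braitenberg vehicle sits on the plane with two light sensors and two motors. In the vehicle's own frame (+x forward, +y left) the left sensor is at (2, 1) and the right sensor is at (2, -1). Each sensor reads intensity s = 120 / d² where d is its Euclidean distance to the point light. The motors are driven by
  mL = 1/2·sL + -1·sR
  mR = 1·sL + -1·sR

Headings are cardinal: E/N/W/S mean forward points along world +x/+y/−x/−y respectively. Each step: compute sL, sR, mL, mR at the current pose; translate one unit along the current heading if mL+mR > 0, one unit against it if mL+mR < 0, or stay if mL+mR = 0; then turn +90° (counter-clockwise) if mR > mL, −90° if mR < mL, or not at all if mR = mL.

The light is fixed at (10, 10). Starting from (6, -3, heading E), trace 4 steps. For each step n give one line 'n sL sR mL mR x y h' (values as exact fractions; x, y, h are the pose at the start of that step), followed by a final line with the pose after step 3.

0 30/37 3/5 -36/185 39/185 6 -3 E
1 120/137 24/25 -1788/3425 -288/3425 7 -3 N
2 12/25 60/97 -918/2425 -336/2425 7 -4 W
3 120/257 24/53 -2988/13621 192/13621 8 -4 S
final 8 -3 E

n=0: pose=(6,-3,E); sL=30/37, sR=3/5; mL=-36/185, mR=39/185; mL+mR=3/185 → advance +1; mR−mL=15/37 → turn +1·90°
n=1: pose=(7,-3,N); sL=120/137, sR=24/25; mL=-1788/3425, mR=-288/3425; mL+mR=-2076/3425 → advance -1; mR−mL=60/137 → turn +1·90°
n=2: pose=(7,-4,W); sL=12/25, sR=60/97; mL=-918/2425, mR=-336/2425; mL+mR=-1254/2425 → advance -1; mR−mL=6/25 → turn +1·90°
n=3: pose=(8,-4,S); sL=120/257, sR=24/53; mL=-2988/13621, mR=192/13621; mL+mR=-2796/13621 → advance -1; mR−mL=60/257 → turn +1·90°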